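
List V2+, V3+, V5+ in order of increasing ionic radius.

These are all V ions. Removing more electrons (higher positive charge) pulls the remaining electrons in closer, so V5+ is smallest and V2+ is largest.

V5+ < V3+ < V2+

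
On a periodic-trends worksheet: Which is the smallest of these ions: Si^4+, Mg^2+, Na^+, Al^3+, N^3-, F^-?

These species are isoelectronic with 10 electrons. The only difference is the number of protons: Si^4+ (Z=14), Al^3+ (Z=13), Mg^2+ (Z=12), Na^+ (Z=11), F^- (Z=9), N^3- (Z=7). The strongest nuclear pull (Si^4+) gives the smallest ion.

Si^4+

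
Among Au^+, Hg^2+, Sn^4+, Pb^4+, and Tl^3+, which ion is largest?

First list Z and electron count for each: Sn^4+ has 46 e⁻ (Z=50), Pb^4+ has 78 e⁻ (Z=82), Tl^3+ has 78 e⁻ (Z=81), Hg^2+ has 78 e⁻ (Z=80), Au^+ has 78 e⁻ (Z=79). Sn^4+ < Pb^4+ (same group, 1 shell fewer); Pb^4+ < Tl^3+ (both 78 e⁻, Z=82>81); Tl^3+ < Hg^2+ (isoelectronic, higher Z=81 is smaller); Hg^2+ < Au^+ (isoelectronic, higher Z=80 is smaller).

Au^+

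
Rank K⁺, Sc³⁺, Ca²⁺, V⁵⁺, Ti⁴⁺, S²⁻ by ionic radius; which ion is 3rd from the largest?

These species are isoelectronic with 18 electrons. The only difference is the number of protons: V⁵⁺ (Z=23), Ti⁴⁺ (Z=22), Sc³⁺ (Z=21), Ca²⁺ (Z=20), K⁺ (Z=19), S²⁻ (Z=16). The strongest nuclear pull (V⁵⁺) gives the smallest ion.
Ordering: V⁵⁺ < Ti⁴⁺ < Sc³⁺ < Ca²⁺ < K⁺ < S²⁻. The 3rd largest is Ca²⁺.

Ca²⁺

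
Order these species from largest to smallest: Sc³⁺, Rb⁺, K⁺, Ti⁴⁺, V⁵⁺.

Work out protons and electrons: V⁵⁺ has 18 e⁻ (Z=23), Ti⁴⁺ has 18 e⁻ (Z=22), Sc³⁺ has 18 e⁻ (Z=21), K⁺ has 18 e⁻ (Z=19), Rb⁺ has 36 e⁻ (Z=37). V⁵⁺ < Ti⁴⁺ (isoelectronic, higher Z=23 is smaller); Ti⁴⁺ < Sc³⁺ (both 18 e⁻, Z=22>21); Sc³⁺ < K⁺ (both 18 e⁻, Z=21>19); K⁺ < Rb⁺ (same group, 1 shell fewer).

Rb⁺ > K⁺ > Sc³⁺ > Ti⁴⁺ > V⁵⁺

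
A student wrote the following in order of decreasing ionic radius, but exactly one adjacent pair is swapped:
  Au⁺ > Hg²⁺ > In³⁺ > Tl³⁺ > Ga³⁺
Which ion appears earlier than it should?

Compare adjacent ions: both in group 13 with the same charge; In³⁺ (period 5) has the smaller radius — yet in this decreasing list In³⁺ sits before Tl³⁺. Nothing else is reversed, so In³⁺ should move one place to the right.

In³⁺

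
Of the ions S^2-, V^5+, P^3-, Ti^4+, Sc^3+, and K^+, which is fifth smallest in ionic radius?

These species are isoelectronic with 18 electrons. The only difference is the number of protons: V^5+ (Z=23), Ti^4+ (Z=22), Sc^3+ (Z=21), K^+ (Z=19), S^2- (Z=16), P^3- (Z=15). The strongest nuclear pull (V^5+) gives the smallest ion.
That gives V^5+ < Ti^4+ < Sc^3+ < K^+ < S^2- < P^3-. From the smallest end, number 5 is S^2-.

S^2-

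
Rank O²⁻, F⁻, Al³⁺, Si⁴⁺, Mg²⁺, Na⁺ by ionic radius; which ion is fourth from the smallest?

Na⁺

Isoelectronic series (10 e⁻ each). Size is set by nuclear charge: more protons means a smaller ion. Si⁴⁺ (Z=14), Al³⁺ (Z=13), Mg²⁺ (Z=12), Na⁺ (Z=11), F⁻ (Z=9), O²⁻ (Z=8).
So the order is Si⁴⁺ < Al³⁺ < Mg²⁺ < Na⁺ < F⁻ < O²⁻; the 4th-smallest ion is Na⁺.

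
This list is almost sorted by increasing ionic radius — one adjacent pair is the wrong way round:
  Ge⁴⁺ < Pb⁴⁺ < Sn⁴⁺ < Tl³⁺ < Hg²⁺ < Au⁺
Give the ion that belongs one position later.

Pb⁴⁺

Scanning neighbour by neighbour, only Pb⁴⁺/Sn⁴⁺ violates a trend: same group and charge — period 5 sits above period 6, so Sn⁴⁺ is smaller. That makes Pb⁴⁺ the one sitting a position early relative to where it belongs.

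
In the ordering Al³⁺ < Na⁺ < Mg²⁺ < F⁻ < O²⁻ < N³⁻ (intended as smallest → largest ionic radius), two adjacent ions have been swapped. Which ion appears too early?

Na⁺

Scanning neighbour by neighbour, only Na⁺/Mg²⁺ violates a trend: Mg²⁺ and Na⁺ share 10 electrons; the higher nuclear charge on Mg (Z=12) contracts it more, so Mg²⁺ < Na⁺. That makes Na⁺ the one sitting a position early relative to where it belongs.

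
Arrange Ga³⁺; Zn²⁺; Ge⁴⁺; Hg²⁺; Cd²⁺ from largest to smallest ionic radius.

Hg²⁺ > Cd²⁺ > Zn²⁺ > Ga³⁺ > Ge⁴⁺

Work out protons and electrons: Ge⁴⁺ has 28 e⁻ (Z=32), Ga³⁺ has 28 e⁻ (Z=31), Zn²⁺ has 28 e⁻ (Z=30), Cd²⁺ has 46 e⁻ (Z=48), Hg²⁺ has 78 e⁻ (Z=80). Ge⁴⁺ < Ga³⁺ (both 28 e⁻, Z=32>31); Ga³⁺ < Zn²⁺ (both 28 e⁻, Z=31>30); Zn²⁺ < Cd²⁺ (same group, 1 shell fewer); Cd²⁺ < Hg²⁺ (same group, 1 shell fewer).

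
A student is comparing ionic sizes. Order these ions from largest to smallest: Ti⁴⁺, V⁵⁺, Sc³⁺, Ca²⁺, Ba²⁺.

Ba²⁺ > Ca²⁺ > Sc³⁺ > Ti⁴⁺ > V⁵⁺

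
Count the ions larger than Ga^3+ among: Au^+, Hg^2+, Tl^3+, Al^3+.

Work out protons and electrons: Al^3+ (Z=13, 10 e⁻), Ga^3+ (Z=31, 28 e⁻), Tl^3+ (Z=81, 78 e⁻), Hg^2+ (Z=80, 78 e⁻), Au^+ (Z=79, 78 e⁻). Al^3+ < Ga^3+ (same group, period 3 vs 4); Ga^3+ < Tl^3+ (same group, period 4 vs 6); Tl^3+ < Hg^2+ (isoelectronic, higher Z=81 is smaller); Hg^2+ < Au^+ (isoelectronic, higher Z=80 is smaller).
Overall: Al^3+ < Ga^3+ < Tl^3+ < Hg^2+ < Au^+. Ga^3+ has 1 below it and 3 above. Count: 3.

3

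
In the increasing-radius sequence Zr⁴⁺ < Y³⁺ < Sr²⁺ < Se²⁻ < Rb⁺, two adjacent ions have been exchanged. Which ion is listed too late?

Rb⁺

The pair Se²⁻, Rb⁺ is the wrong way round — both have 36 electrons but Z(Rb)=37 > Z(Se)=34, so Rb⁺ should be the smaller of the two. All other adjacent pairs agree with periodic trends, so Rb⁺ is the misplaced ion.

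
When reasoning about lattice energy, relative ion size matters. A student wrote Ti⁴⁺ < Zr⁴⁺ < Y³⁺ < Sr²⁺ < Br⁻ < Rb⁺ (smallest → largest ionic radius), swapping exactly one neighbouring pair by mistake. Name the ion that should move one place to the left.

Rb⁺

The pair Br⁻, Rb⁺ is the wrong way round — they are isoelectronic (36 e⁻) and Rb has more protons than Br (37 vs 35), making Rb⁺ smaller. All other adjacent pairs agree with periodic trends, so Rb⁺ is the misplaced ion.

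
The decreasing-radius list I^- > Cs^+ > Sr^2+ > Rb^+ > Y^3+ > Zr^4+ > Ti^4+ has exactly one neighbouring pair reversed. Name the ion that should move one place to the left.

Scanning neighbour by neighbour, only Sr^2+/Rb^+ violates a trend: both have 36 electrons but Z(Sr)=38 > Z(Rb)=37, so Sr^2+ should be the smaller of the two. That makes Rb^+ the one sitting a position late relative to where it belongs.

Rb^+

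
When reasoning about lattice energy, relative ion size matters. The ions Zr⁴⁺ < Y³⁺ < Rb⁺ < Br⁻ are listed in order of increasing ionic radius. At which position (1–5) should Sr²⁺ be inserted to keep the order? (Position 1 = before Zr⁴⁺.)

3

Each ion has 36 electrons. The ranking follows nuclear charge in reverse — greater Z gives a smaller radius. Zr⁴⁺ (Z=40), Y³⁺ (Z=39), Sr²⁺ (Z=38), Rb⁺ (Z=37), Br⁻ (Z=35).
Merged order: Zr⁴⁺ < Y³⁺ < Sr²⁺ < Rb⁺ < Br⁻ — Sr²⁺ is number 3.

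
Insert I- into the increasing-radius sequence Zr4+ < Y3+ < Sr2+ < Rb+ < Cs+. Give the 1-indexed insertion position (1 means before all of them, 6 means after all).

Zr4+: 36 e⁻, Z=40, Y3+: 36 e⁻, Z=39, Sr2+: 36 e⁻, Z=38, Rb+: 36 e⁻, Z=37, Cs+: 54 e⁻, Z=55, I-: 54 e⁻, Z=53. Zr4+ < Y3+ (isoelectronic, higher Z=40 is smaller); Y3+ < Sr2+ (both 36 e⁻, Z=39>38); Sr2+ < Rb+ (both 36 e⁻, Z=38>37); Rb+ < Cs+ (same group, period 5 vs 6); Cs+ < I- (isoelectronic, higher Z=55 is smaller).
The complete sequence is Zr4+ < Y3+ < Sr2+ < Rb+ < Cs+ < I-. I- sits at position 6.

6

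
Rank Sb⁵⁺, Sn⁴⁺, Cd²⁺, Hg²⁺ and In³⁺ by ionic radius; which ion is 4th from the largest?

First list Z and electron count for each: Sb⁵⁺ (Z=51, 46 e⁻), Sn⁴⁺ (Z=50, 46 e⁻), In³⁺ (Z=49, 46 e⁻), Cd²⁺ (Z=48, 46 e⁻), Hg²⁺ (Z=80, 78 e⁻). Sb⁵⁺ < Sn⁴⁺ (both 46 e⁻, Z=51>50); Sn⁴⁺ < In³⁺ (both 46 e⁻, Z=50>49); In³⁺ < Cd²⁺ (both 46 e⁻, Z=49>48); Cd²⁺ < Hg²⁺ (same group, period 5 vs 6).
That gives Sb⁵⁺ < Sn⁴⁺ < In³⁺ < Cd²⁺ < Hg²⁺. From the largest end, number 4 is Sn⁴⁺.

Sn⁴⁺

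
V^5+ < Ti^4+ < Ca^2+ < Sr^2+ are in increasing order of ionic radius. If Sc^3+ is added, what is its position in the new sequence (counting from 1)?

First list Z and electron count for each: V^5+ (Z=23, 18 e⁻), Ti^4+ (Z=22, 18 e⁻), Sc^3+ (Z=21, 18 e⁻), Ca^2+ (Z=20, 18 e⁻), Sr^2+ (Z=38, 36 e⁻). V^5+ < Ti^4+ (isoelectronic, higher Z=23 is smaller); Ti^4+ < Sc^3+ (both 18 e⁻, Z=22>21); Sc^3+ < Ca^2+ (both 18 e⁻, Z=21>20); Ca^2+ < Sr^2+ (same group, period 4 vs 5).
Merged order: V^5+ < Ti^4+ < Sc^3+ < Ca^2+ < Sr^2+ — Sc^3+ is number 3.

3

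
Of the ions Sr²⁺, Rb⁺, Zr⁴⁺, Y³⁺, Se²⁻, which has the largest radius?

Se²⁻

Each ion has 36 electrons. The ranking follows nuclear charge in reverse — greater Z gives a smaller radius. Zr⁴⁺ (Z=40), Y³⁺ (Z=39), Sr²⁺ (Z=38), Rb⁺ (Z=37), Se²⁻ (Z=34).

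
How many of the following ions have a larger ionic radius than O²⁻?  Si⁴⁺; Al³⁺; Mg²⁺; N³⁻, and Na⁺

Isoelectronic series (10 e⁻ each). Size is set by nuclear charge: more protons means a smaller ion. Si⁴⁺ (Z=14), Al³⁺ (Z=13), Mg²⁺ (Z=12), Na⁺ (Z=11), O²⁻ (Z=8), N³⁻ (Z=7).
Ordering all of them (including O²⁻) by radius gives Si⁴⁺ < Al³⁺ < Mg²⁺ < Na⁺ < O²⁻ < N³⁻. That's 1.

1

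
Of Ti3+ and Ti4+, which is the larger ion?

Same element, different charge: the more highly charged cation has fewer electrons and a greater effective nuclear charge per electron, making Ti4+ the smallest.

Ti3+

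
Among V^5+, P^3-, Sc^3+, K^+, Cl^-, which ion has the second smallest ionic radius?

Sc^3+

All of these have 18 electrons (isoelectronic). With the same electron cloud, the ion with the most protons pulls it in tightest. Nuclear charges: V^5+ (Z=23), Sc^3+ (Z=21), K^+ (Z=19), Cl^- (Z=17), P^3- (Z=15). Highest Z is smallest.
That gives V^5+ < Sc^3+ < K^+ < Cl^- < P^3-. From the smallest end, number 2 is Sc^3+.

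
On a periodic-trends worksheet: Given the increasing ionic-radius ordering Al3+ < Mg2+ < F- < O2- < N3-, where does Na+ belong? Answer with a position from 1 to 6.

Each ion has 10 electrons. The ranking follows nuclear charge in reverse — greater Z gives a smaller radius. Al3+ (Z=13), Mg2+ (Z=12), Na+ (Z=11), F- (Z=9), O2- (Z=8), N3- (Z=7).
With Na+ included the full order is Al3+ < Mg2+ < Na+ < F- < O2- < N3-, so it takes position 3.

3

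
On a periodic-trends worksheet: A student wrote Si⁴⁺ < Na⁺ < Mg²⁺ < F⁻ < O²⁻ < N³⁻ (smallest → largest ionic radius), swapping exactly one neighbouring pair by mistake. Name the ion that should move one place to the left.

Mg²⁺

Check each adjacent pair. Na⁺ and Mg²⁺ are reversed: they are isoelectronic (10 e⁻) and Mg has more protons than Na (12 vs 11), making Mg²⁺ smaller. No other neighbouring pair contradicts the periodic trends, so Mg²⁺ is the ion listed too late.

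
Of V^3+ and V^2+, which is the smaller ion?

For a single element, ionic radius drops as positive charge rises — V^3+ < V^2+.

V^3+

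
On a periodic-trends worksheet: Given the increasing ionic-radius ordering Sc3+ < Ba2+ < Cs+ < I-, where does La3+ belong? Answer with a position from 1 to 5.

2

Work out protons and electrons: Sc3+ (Z=21, 18 e⁻), La3+ (Z=57, 54 e⁻), Ba2+ (Z=56, 54 e⁻), Cs+ (Z=55, 54 e⁻), I- (Z=53, 54 e⁻). Sc3+ < La3+ (same group, period 4 vs 6); La3+ < Ba2+ (both 54 e⁻, Z=57>56); Ba2+ < Cs+ (isoelectronic, higher Z=56 is smaller); Cs+ < I- (isoelectronic, higher Z=55 is smaller).
Merged order: Sc3+ < La3+ < Ba2+ < Cs+ < I- — La3+ is number 2.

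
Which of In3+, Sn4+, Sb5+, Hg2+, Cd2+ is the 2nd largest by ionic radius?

First list Z and electron count for each: Sb5+ (Z=51, 46 e⁻), Sn4+ (Z=50, 46 e⁻), In3+ (Z=49, 46 e⁻), Cd2+ (Z=48, 46 e⁻), Hg2+ (Z=80, 78 e⁻). Sb5+ < Sn4+ (isoelectronic, higher Z=51 is smaller); Sn4+ < In3+ (isoelectronic, higher Z=50 is smaller); In3+ < Cd2+ (both 46 e⁻, Z=49>48); Cd2+ < Hg2+ (same group, period 5 vs 6).
That gives Sb5+ < Sn4+ < In3+ < Cd2+ < Hg2+. From the largest end, number 2 is Cd2+.

Cd2+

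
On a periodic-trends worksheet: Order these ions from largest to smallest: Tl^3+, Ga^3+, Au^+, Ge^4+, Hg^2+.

First list Z and electron count for each: Ge^4+ (Z=32, 28 e⁻), Ga^3+ (Z=31, 28 e⁻), Tl^3+ (Z=81, 78 e⁻), Hg^2+ (Z=80, 78 e⁻), Au^+ (Z=79, 78 e⁻). Ge^4+ < Ga^3+ (isoelectronic, higher Z=32 is smaller); Ga^3+ < Tl^3+ (same group, 2 shells fewer); Tl^3+ < Hg^2+ (both 78 e⁻, Z=81>80); Hg^2+ < Au^+ (both 78 e⁻, Z=80>79).

Au^+ > Hg^2+ > Tl^3+ > Ga^3+ > Ge^4+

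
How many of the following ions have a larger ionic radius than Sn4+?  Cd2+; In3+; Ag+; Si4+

Electron counts and nuclear charges: Si4+ (Z=14, 10 e⁻), Sn4+ (Z=50, 46 e⁻), In3+ (Z=49, 46 e⁻), Cd2+ (Z=48, 46 e⁻), Ag+ (Z=47, 46 e⁻). Si4+ < Sn4+ (same group, 2 shells fewer); Sn4+ < In3+ (both 46 e⁻, Z=50>49); In3+ < Cd2+ (both 46 e⁻, Z=49>48); Cd2+ < Ag+ (isoelectronic, higher Z=48 is smaller).
Overall: Si4+ < Sn4+ < In3+ < Cd2+ < Ag+. Sn4+ has 1 below it and 3 above. That's 3.

3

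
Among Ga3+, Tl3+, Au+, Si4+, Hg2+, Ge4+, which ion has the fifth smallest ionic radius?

Hg2+

Work out protons and electrons: Si4+ has 10 e⁻ (Z=14), Ge4+ has 28 e⁻ (Z=32), Ga3+ has 28 e⁻ (Z=31), Tl3+ has 78 e⁻ (Z=81), Hg2+ has 78 e⁻ (Z=80), Au+ has 78 e⁻ (Z=79). Si4+ < Ge4+ (same group, period 3 vs 4); Ge4+ < Ga3+ (both 28 e⁻, Z=32>31); Ga3+ < Tl3+ (same group, 2 shells fewer); Tl3+ < Hg2+ (both 78 e⁻, Z=81>80); Hg2+ < Au+ (isoelectronic, higher Z=80 is smaller).
Ordering: Si4+ < Ge4+ < Ga3+ < Tl3+ < Hg2+ < Au+. The fifth smallest is Hg2+.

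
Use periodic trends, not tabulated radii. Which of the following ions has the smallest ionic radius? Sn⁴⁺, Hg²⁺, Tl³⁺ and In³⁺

Sn⁴⁺

First list Z and electron count for each: Sn⁴⁺ has 46 e⁻ (Z=50), In³⁺ has 46 e⁻ (Z=49), Tl³⁺ has 78 e⁻ (Z=81), Hg²⁺ has 78 e⁻ (Z=80). Sn⁴⁺ < In³⁺ (isoelectronic, higher Z=50 is smaller); In³⁺ < Tl³⁺ (same group, 1 shell fewer); Tl³⁺ < Hg²⁺ (both 78 e⁻, Z=81>80).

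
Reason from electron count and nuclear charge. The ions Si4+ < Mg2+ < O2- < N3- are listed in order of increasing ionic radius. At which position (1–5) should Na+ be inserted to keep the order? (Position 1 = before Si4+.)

3

These species are isoelectronic with 10 electrons. The only difference is the number of protons: Si4+ (Z=14), Mg2+ (Z=12), Na+ (Z=11), O2- (Z=8), N3- (Z=7). The strongest nuclear pull (Si4+) gives the smallest ion.
Merged order: Si4+ < Mg2+ < Na+ < O2- < N3- — Na+ is number 3.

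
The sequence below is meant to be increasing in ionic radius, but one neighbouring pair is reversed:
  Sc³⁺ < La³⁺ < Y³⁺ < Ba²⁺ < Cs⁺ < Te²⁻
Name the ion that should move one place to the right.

La³⁺

Check each adjacent pair. La³⁺ and Y³⁺ are reversed: same group and charge — period 5 sits above period 6, so Y³⁺ is smaller. No other neighbouring pair contradicts the periodic trends, so La³⁺ is the ion listed too early.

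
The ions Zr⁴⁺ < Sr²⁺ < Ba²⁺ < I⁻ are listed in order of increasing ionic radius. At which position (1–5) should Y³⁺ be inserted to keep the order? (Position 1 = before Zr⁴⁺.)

2

First list Z and electron count for each: Zr⁴⁺ (Z=40, 36 e⁻), Y³⁺ (Z=39, 36 e⁻), Sr²⁺ (Z=38, 36 e⁻), Ba²⁺ (Z=56, 54 e⁻), I⁻ (Z=53, 54 e⁻). Zr⁴⁺ < Y³⁺ (both 36 e⁻, Z=40>39); Y³⁺ < Sr²⁺ (both 36 e⁻, Z=39>38); Sr²⁺ < Ba²⁺ (same group, 1 shell fewer); Ba²⁺ < I⁻ (both 54 e⁻, Z=56>53).
Putting Y³⁺ in gives Zr⁴⁺ < Y³⁺ < Sr²⁺ < Ba²⁺ < I⁻; it lands at slot 2.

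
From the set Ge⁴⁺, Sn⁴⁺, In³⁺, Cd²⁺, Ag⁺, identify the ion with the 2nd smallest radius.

Sn⁴⁺

Work out protons and electrons: Ge⁴⁺ (Z=32, 28 e⁻), Sn⁴⁺ (Z=50, 46 e⁻), In³⁺ (Z=49, 46 e⁻), Cd²⁺ (Z=48, 46 e⁻), Ag⁺ (Z=47, 46 e⁻). Ge⁴⁺ < Sn⁴⁺ (same group, 1 shell fewer); Sn⁴⁺ < In³⁺ (isoelectronic, higher Z=50 is smaller); In³⁺ < Cd²⁺ (both 46 e⁻, Z=49>48); Cd²⁺ < Ag⁺ (isoelectronic, higher Z=48 is smaller).
That gives Ge⁴⁺ < Sn⁴⁺ < In³⁺ < Cd²⁺ < Ag⁺. From the smallest end, number 2 is Sn⁴⁺.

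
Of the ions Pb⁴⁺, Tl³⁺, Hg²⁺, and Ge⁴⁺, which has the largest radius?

Hg²⁺

Electron counts and nuclear charges: Ge⁴⁺ (Z=32, 28 e⁻), Pb⁴⁺ (Z=82, 78 e⁻), Tl³⁺ (Z=81, 78 e⁻), Hg²⁺ (Z=80, 78 e⁻). Ge⁴⁺ < Pb⁴⁺ (same group, 2 shells fewer); Pb⁴⁺ < Tl³⁺ (both 78 e⁻, Z=82>81); Tl³⁺ < Hg²⁺ (isoelectronic, higher Z=81 is smaller).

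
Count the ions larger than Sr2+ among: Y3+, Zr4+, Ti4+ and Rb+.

Electron counts and nuclear charges: Ti4+: 18 e⁻, Z=22, Zr4+: 36 e⁻, Z=40, Y3+: 36 e⁻, Z=39, Sr2+: 36 e⁻, Z=38, Rb+: 36 e⁻, Z=37. Ti4+ < Zr4+ (same group, 1 shell fewer); Zr4+ < Y3+ (isoelectronic, higher Z=40 is smaller); Y3+ < Sr2+ (isoelectronic, higher Z=39 is smaller); Sr2+ < Rb+ (both 36 e⁻, Z=38>37).
Placing each against Sr2+: smaller — Ti4+, Zr4+, Y3+; larger — Rb+. So 1 is larger.

1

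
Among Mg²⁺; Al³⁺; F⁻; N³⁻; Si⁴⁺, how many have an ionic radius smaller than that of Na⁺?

These species are isoelectronic with 10 electrons. The only difference is the number of protons: Si⁴⁺ (Z=14), Al³⁺ (Z=13), Mg²⁺ (Z=12), Na⁺ (Z=11), F⁻ (Z=9), N³⁻ (Z=7). The strongest nuclear pull (Si⁴⁺) gives the smallest ion.
Ordering all of them (including Na⁺) by radius gives Si⁴⁺ < Al³⁺ < Mg²⁺ < Na⁺ < F⁻ < N³⁻. That's 3.

3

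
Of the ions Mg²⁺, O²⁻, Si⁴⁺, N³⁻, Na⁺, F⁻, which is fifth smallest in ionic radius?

Each ion has 10 electrons. The ranking follows nuclear charge in reverse — greater Z gives a smaller radius. Si⁴⁺ (Z=14), Mg²⁺ (Z=12), Na⁺ (Z=11), F⁻ (Z=9), O²⁻ (Z=8), N³⁻ (Z=7).
Full ascending order: Si⁴⁺ < Mg²⁺ < Na⁺ < F⁻ < O²⁻ < N³⁻. Counting from the smallest, position 5 is O²⁻.

O²⁻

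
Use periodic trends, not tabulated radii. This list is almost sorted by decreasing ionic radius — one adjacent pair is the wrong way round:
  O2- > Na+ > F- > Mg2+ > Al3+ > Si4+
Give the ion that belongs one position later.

Check each adjacent pair. Na+ and F- are reversed: Na+ and F- share 10 electrons; the higher nuclear charge on Na (Z=11) contracts it more, so Na+ < F-. No other neighbouring pair contradicts the periodic trends, so Na+ is the ion listed too early.

Na+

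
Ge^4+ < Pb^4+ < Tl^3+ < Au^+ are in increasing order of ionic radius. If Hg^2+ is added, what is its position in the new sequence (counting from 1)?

4

Ge^4+ has 28 e⁻ (Z=32), Pb^4+ has 78 e⁻ (Z=82), Tl^3+ has 78 e⁻ (Z=81), Hg^2+ has 78 e⁻ (Z=80), Au^+ has 78 e⁻ (Z=79). Ge^4+ < Pb^4+ (same group, 2 shells fewer); Pb^4+ < Tl^3+ (both 78 e⁻, Z=82>81); Tl^3+ < Hg^2+ (both 78 e⁻, Z=81>80); Hg^2+ < Au^+ (isoelectronic, higher Z=80 is smaller).
With Hg^2+ included the full order is Ge^4+ < Pb^4+ < Tl^3+ < Hg^2+ < Au^+, so it takes position 4.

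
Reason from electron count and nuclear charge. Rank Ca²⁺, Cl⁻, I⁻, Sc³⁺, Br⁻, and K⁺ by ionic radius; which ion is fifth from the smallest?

Electron counts and nuclear charges: Sc³⁺: 18 e⁻, Z=21, Ca²⁺: 18 e⁻, Z=20, K⁺: 18 e⁻, Z=19, Cl⁻: 18 e⁻, Z=17, Br⁻: 36 e⁻, Z=35, I⁻: 54 e⁻, Z=53. Sc³⁺ < Ca²⁺ (both 18 e⁻, Z=21>20); Ca²⁺ < K⁺ (isoelectronic, higher Z=20 is smaller); K⁺ < Cl⁻ (isoelectronic, higher Z=19 is smaller); Cl⁻ < Br⁻ (same group, 1 shell fewer); Br⁻ < I⁻ (same group, period 4 vs 5).
That gives Sc³⁺ < Ca²⁺ < K⁺ < Cl⁻ < Br⁻ < I⁻. From the smallest end, number 5 is Br⁻.

Br⁻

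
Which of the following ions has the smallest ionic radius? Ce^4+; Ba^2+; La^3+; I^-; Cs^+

All of these have 54 electrons (isoelectronic). With the same electron cloud, the ion with the most protons pulls it in tightest. Nuclear charges: Ce^4+ (Z=58), La^3+ (Z=57), Ba^2+ (Z=56), Cs^+ (Z=55), I^- (Z=53). Highest Z is smallest.

Ce^4+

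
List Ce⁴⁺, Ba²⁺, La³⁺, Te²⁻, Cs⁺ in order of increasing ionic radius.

Ce⁴⁺ < La³⁺ < Ba²⁺ < Cs⁺ < Te²⁻

Each ion has 54 electrons. The ranking follows nuclear charge in reverse — greater Z gives a smaller radius. Ce⁴⁺ (Z=58), La³⁺ (Z=57), Ba²⁺ (Z=56), Cs⁺ (Z=55), Te²⁻ (Z=52).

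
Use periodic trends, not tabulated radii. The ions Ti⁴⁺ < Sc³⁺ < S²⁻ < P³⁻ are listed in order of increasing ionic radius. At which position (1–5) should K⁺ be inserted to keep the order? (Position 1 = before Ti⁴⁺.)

All of these have 18 electrons (isoelectronic). With the same electron cloud, the ion with the most protons pulls it in tightest. Nuclear charges: Ti⁴⁺ (Z=22), Sc³⁺ (Z=21), K⁺ (Z=19), S²⁻ (Z=16), P³⁻ (Z=15). Highest Z is smallest.
The complete sequence is Ti⁴⁺ < Sc³⁺ < K⁺ < S²⁻ < P³⁻. K⁺ sits at position 3.

3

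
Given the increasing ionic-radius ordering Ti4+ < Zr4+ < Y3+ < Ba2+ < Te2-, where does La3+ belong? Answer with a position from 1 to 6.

First list Z and electron count for each: Ti4+: 18 e⁻, Z=22, Zr4+: 36 e⁻, Z=40, Y3+: 36 e⁻, Z=39, La3+: 54 e⁻, Z=57, Ba2+: 54 e⁻, Z=56, Te2-: 54 e⁻, Z=52. Ti4+ < Zr4+ (same group, 1 shell fewer); Zr4+ < Y3+ (isoelectronic, higher Z=40 is smaller); Y3+ < La3+ (same group, period 5 vs 6); La3+ < Ba2+ (both 54 e⁻, Z=57>56); Ba2+ < Te2- (isoelectronic, higher Z=56 is smaller).
The complete sequence is Ti4+ < Zr4+ < Y3+ < La3+ < Ba2+ < Te2-. La3+ sits at position 4.

4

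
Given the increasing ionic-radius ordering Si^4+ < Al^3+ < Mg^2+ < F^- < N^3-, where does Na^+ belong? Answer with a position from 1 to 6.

4

All of these have 10 electrons (isoelectronic). With the same electron cloud, the ion with the most protons pulls it in tightest. Nuclear charges: Si^4+ (Z=14), Al^3+ (Z=13), Mg^2+ (Z=12), Na^+ (Z=11), F^- (Z=9), N^3- (Z=7). Highest Z is smallest.
Putting Na^+ in gives Si^4+ < Al^3+ < Mg^2+ < Na^+ < F^- < N^3-; it lands at slot 4.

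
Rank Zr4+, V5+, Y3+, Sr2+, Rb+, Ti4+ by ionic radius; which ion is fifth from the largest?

V5+ has 18 e⁻ (Z=23), Ti4+ has 18 e⁻ (Z=22), Zr4+ has 36 e⁻ (Z=40), Y3+ has 36 e⁻ (Z=39), Sr2+ has 36 e⁻ (Z=38), Rb+ has 36 e⁻ (Z=37). V5+ < Ti4+ (isoelectronic, higher Z=23 is smaller); Ti4+ < Zr4+ (same group, 1 shell fewer); Zr4+ < Y3+ (both 36 e⁻, Z=40>39); Y3+ < Sr2+ (isoelectronic, higher Z=39 is smaller); Sr2+ < Rb+ (isoelectronic, higher Z=38 is smaller).
Full ascending order: V5+ < Ti4+ < Zr4+ < Y3+ < Sr2+ < Rb+. Counting from the largest, position 5 is Ti4+.

Ti4+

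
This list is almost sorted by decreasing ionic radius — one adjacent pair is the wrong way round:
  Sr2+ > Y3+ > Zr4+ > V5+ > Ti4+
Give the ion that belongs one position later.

V5+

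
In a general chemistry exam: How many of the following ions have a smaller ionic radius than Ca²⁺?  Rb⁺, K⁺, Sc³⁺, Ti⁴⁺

2

Electron counts and nuclear charges: Ti⁴⁺ (Z=22, 18 e⁻), Sc³⁺ (Z=21, 18 e⁻), Ca²⁺ (Z=20, 18 e⁻), K⁺ (Z=19, 18 e⁻), Rb⁺ (Z=37, 36 e⁻). Ti⁴⁺ < Sc³⁺ (both 18 e⁻, Z=22>21); Sc³⁺ < Ca²⁺ (isoelectronic, higher Z=21 is smaller); Ca²⁺ < K⁺ (isoelectronic, higher Z=20 is smaller); K⁺ < Rb⁺ (same group, 1 shell fewer).
Overall: Ti⁴⁺ < Sc³⁺ < Ca²⁺ < K⁺ < Rb⁺. Ca²⁺ has 2 below it and 2 above. So 2 are smaller.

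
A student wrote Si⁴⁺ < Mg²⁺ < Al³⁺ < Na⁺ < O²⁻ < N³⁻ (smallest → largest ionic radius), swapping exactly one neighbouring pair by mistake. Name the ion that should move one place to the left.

Compare adjacent ions: both have 10 electrons but Z(Al)=13 > Z(Mg)=12, so Al³⁺ should be the smaller of the two — yet in this increasing list Mg²⁺ sits before Al³⁺. Nothing else is reversed, so Al³⁺ should move one place to the left.

Al³⁺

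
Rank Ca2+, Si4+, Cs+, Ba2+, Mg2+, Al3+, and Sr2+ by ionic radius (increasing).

Si4+ (Z=14, 10 e⁻), Al3+ (Z=13, 10 e⁻), Mg2+ (Z=12, 10 e⁻), Ca2+ (Z=20, 18 e⁻), Sr2+ (Z=38, 36 e⁻), Ba2+ (Z=56, 54 e⁻), Cs+ (Z=55, 54 e⁻). Si4+ < Al3+ (both 10 e⁻, Z=14>13); Al3+ < Mg2+ (both 10 e⁻, Z=13>12); Mg2+ < Ca2+ (same group, 1 shell fewer); Ca2+ < Sr2+ (same group, period 4 vs 5); Sr2+ < Ba2+ (same group, period 5 vs 6); Ba2+ < Cs+ (isoelectronic, higher Z=56 is smaller).

Si4+ < Al3+ < Mg2+ < Ca2+ < Sr2+ < Ba2+ < Cs+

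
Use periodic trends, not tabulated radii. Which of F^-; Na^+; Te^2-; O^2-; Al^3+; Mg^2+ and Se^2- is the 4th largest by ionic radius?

Tabulating Z and e⁻: Al^3+ has 10 e⁻ (Z=13), Mg^2+ has 10 e⁻ (Z=12), Na^+ has 10 e⁻ (Z=11), F^- has 10 e⁻ (Z=9), O^2- has 10 e⁻ (Z=8), Se^2- has 36 e⁻ (Z=34), Te^2- has 54 e⁻ (Z=52). Al^3+ < Mg^2+ (isoelectronic, higher Z=13 is smaller); Mg^2+ < Na^+ (both 10 e⁻, Z=12>11); Na^+ < F^- (isoelectronic, higher Z=11 is smaller); F^- < O^2- (both 10 e⁻, Z=9>8); O^2- < Se^2- (same group, period 2 vs 4); Se^2- < Te^2- (same group, 1 shell fewer).
Ordering: Al^3+ < Mg^2+ < Na^+ < F^- < O^2- < Se^2- < Te^2-. The 4th largest is F^-.

F^-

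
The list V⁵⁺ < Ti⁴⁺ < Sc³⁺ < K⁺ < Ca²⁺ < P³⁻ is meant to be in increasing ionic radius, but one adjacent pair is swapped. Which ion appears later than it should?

Ca²⁺

Check each adjacent pair. K⁺ and Ca²⁺ are reversed: Ca²⁺ and K⁺ share 18 electrons; the higher nuclear charge on Ca (Z=20) contracts it more, so Ca²⁺ < K⁺. No other neighbouring pair contradicts the periodic trends, so Ca²⁺ is the ion listed too late.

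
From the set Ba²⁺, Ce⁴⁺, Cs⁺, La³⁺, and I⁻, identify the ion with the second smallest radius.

La³⁺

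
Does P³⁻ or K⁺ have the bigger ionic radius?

All of these have 18 electrons (isoelectronic). With the same electron cloud, the ion with the most protons pulls it in tightest. Nuclear charges: K⁺ (Z=19), P³⁻ (Z=15). Highest Z is smallest.

P³⁻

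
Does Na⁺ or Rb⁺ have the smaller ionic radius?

These ions sit in one column with identical charge. Each step down the periodic table adds a principal shell, increasing the radius.

Na⁺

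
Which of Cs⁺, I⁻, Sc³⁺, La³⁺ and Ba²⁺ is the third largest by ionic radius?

Ba²⁺

First list Z and electron count for each: Sc³⁺ has 18 e⁻ (Z=21), La³⁺ has 54 e⁻ (Z=57), Ba²⁺ has 54 e⁻ (Z=56), Cs⁺ has 54 e⁻ (Z=55), I⁻ has 54 e⁻ (Z=53). Sc³⁺ < La³⁺ (same group, period 4 vs 6); La³⁺ < Ba²⁺ (both 54 e⁻, Z=57>56); Ba²⁺ < Cs⁺ (both 54 e⁻, Z=56>55); Cs⁺ < I⁻ (isoelectronic, higher Z=55 is smaller).
Full ascending order: Sc³⁺ < La³⁺ < Ba²⁺ < Cs⁺ < I⁻. Counting from the largest, position 3 is Ba²⁺.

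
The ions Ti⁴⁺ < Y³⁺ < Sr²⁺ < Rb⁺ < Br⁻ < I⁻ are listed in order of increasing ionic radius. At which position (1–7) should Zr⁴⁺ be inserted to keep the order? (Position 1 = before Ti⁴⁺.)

2

First list Z and electron count for each: Ti⁴⁺ has 18 e⁻ (Z=22), Zr⁴⁺ has 36 e⁻ (Z=40), Y³⁺ has 36 e⁻ (Z=39), Sr²⁺ has 36 e⁻ (Z=38), Rb⁺ has 36 e⁻ (Z=37), Br⁻ has 36 e⁻ (Z=35), I⁻ has 54 e⁻ (Z=53). Ti⁴⁺ < Zr⁴⁺ (same group, period 4 vs 5); Zr⁴⁺ < Y³⁺ (isoelectronic, higher Z=40 is smaller); Y³⁺ < Sr²⁺ (isoelectronic, higher Z=39 is smaller); Sr²⁺ < Rb⁺ (isoelectronic, higher Z=38 is smaller); Rb⁺ < Br⁻ (isoelectronic, higher Z=37 is smaller); Br⁻ < I⁻ (same group, 1 shell fewer).
With Zr⁴⁺ included the full order is Ti⁴⁺ < Zr⁴⁺ < Y³⁺ < Sr²⁺ < Rb⁺ < Br⁻ < I⁻, so it takes position 2.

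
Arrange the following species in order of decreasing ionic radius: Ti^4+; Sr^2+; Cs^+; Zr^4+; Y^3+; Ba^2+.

Ti^4+ (Z=22, 18 e⁻), Zr^4+ (Z=40, 36 e⁻), Y^3+ (Z=39, 36 e⁻), Sr^2+ (Z=38, 36 e⁻), Ba^2+ (Z=56, 54 e⁻), Cs^+ (Z=55, 54 e⁻). Ti^4+ < Zr^4+ (same group, 1 shell fewer); Zr^4+ < Y^3+ (both 36 e⁻, Z=40>39); Y^3+ < Sr^2+ (both 36 e⁻, Z=39>38); Sr^2+ < Ba^2+ (same group, 1 shell fewer); Ba^2+ < Cs^+ (both 54 e⁻, Z=56>55).

Cs^+ > Ba^2+ > Sr^2+ > Y^3+ > Zr^4+ > Ti^4+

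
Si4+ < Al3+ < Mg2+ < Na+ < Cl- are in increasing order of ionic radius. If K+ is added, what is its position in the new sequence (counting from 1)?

5

Electron counts and nuclear charges: Si4+ has 10 e⁻ (Z=14), Al3+ has 10 e⁻ (Z=13), Mg2+ has 10 e⁻ (Z=12), Na+ has 10 e⁻ (Z=11), K+ has 18 e⁻ (Z=19), Cl- has 18 e⁻ (Z=17). Si4+ < Al3+ (both 10 e⁻, Z=14>13); Al3+ < Mg2+ (isoelectronic, higher Z=13 is smaller); Mg2+ < Na+ (isoelectronic, higher Z=12 is smaller); Na+ < K+ (same group, period 3 vs 4); K+ < Cl- (both 18 e⁻, Z=19>17).
Merged order: Si4+ < Al3+ < Mg2+ < Na+ < K+ < Cl- — K+ is number 5.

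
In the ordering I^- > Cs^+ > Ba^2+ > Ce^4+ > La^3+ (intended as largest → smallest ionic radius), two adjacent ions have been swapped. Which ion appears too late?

Scanning neighbour by neighbour, only Ce^4+/La^3+ violates a trend: they are isoelectronic (54 e⁻) and Ce has more protons than La (58 vs 57), making Ce^4+ smaller. That makes La^3+ the one sitting a position late relative to where it belongs.

La^3+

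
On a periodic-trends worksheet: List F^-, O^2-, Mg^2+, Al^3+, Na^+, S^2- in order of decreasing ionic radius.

First list Z and electron count for each: Al^3+ has 10 e⁻ (Z=13), Mg^2+ has 10 e⁻ (Z=12), Na^+ has 10 e⁻ (Z=11), F^- has 10 e⁻ (Z=9), O^2- has 10 e⁻ (Z=8), S^2- has 18 e⁻ (Z=16). Al^3+ < Mg^2+ (isoelectronic, higher Z=13 is smaller); Mg^2+ < Na^+ (isoelectronic, higher Z=12 is smaller); Na^+ < F^- (both 10 e⁻, Z=11>9); F^- < O^2- (both 10 e⁻, Z=9>8); O^2- < S^2- (same group, 1 shell fewer).

S^2- > O^2- > F^- > Na^+ > Mg^2+ > Al^3+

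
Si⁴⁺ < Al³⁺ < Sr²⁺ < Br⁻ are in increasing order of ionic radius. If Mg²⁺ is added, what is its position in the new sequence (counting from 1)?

Tabulating Z and e⁻: Si⁴⁺: 10 e⁻, Z=14, Al³⁺: 10 e⁻, Z=13, Mg²⁺: 10 e⁻, Z=12, Sr²⁺: 36 e⁻, Z=38, Br⁻: 36 e⁻, Z=35. Si⁴⁺ < Al³⁺ (both 10 e⁻, Z=14>13); Al³⁺ < Mg²⁺ (both 10 e⁻, Z=13>12); Mg²⁺ < Sr²⁺ (same group, period 3 vs 5); Sr²⁺ < Br⁻ (both 36 e⁻, Z=38>35).
The complete sequence is Si⁴⁺ < Al³⁺ < Mg²⁺ < Sr²⁺ < Br⁻. Mg²⁺ sits at position 3.

3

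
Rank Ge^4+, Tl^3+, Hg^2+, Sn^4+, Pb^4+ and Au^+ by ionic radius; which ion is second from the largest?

Hg^2+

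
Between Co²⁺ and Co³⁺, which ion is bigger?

For a single element, ionic radius drops as positive charge rises — Co³⁺ < Co²⁺.

Co²⁺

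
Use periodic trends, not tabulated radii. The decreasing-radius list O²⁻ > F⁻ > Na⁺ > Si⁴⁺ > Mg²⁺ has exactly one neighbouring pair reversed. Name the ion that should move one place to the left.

Check each adjacent pair. Si⁴⁺ and Mg²⁺ are reversed: they are isoelectronic (10 e⁻) and Si has more protons than Mg (14 vs 12), making Si⁴⁺ smaller. No other neighbouring pair contradicts the periodic trends, so Mg²⁺ is the ion listed too late.

Mg²⁺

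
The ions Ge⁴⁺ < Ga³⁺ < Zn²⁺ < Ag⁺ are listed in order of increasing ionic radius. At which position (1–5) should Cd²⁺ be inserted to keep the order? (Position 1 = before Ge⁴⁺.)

4

First list Z and electron count for each: Ge⁴⁺ has 28 e⁻ (Z=32), Ga³⁺ has 28 e⁻ (Z=31), Zn²⁺ has 28 e⁻ (Z=30), Cd²⁺ has 46 e⁻ (Z=48), Ag⁺ has 46 e⁻ (Z=47). Ge⁴⁺ < Ga³⁺ (isoelectronic, higher Z=32 is smaller); Ga³⁺ < Zn²⁺ (isoelectronic, higher Z=31 is smaller); Zn²⁺ < Cd²⁺ (same group, 1 shell fewer); Cd²⁺ < Ag⁺ (isoelectronic, higher Z=48 is smaller).
The complete sequence is Ge⁴⁺ < Ga³⁺ < Zn²⁺ < Cd²⁺ < Ag⁺. Cd²⁺ sits at position 4.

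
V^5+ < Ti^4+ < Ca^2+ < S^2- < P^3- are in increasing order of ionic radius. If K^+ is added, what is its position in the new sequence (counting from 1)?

Each ion has 18 electrons. The ranking follows nuclear charge in reverse — greater Z gives a smaller radius. V^5+ (Z=23), Ti^4+ (Z=22), Ca^2+ (Z=20), K^+ (Z=19), S^2- (Z=16), P^3- (Z=15).
The complete sequence is V^5+ < Ti^4+ < Ca^2+ < K^+ < S^2- < P^3-. K^+ sits at position 4.

4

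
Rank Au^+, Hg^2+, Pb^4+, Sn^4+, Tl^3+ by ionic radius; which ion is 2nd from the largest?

First list Z and electron count for each: Sn^4+: 46 e⁻, Z=50, Pb^4+: 78 e⁻, Z=82, Tl^3+: 78 e⁻, Z=81, Hg^2+: 78 e⁻, Z=80, Au^+: 78 e⁻, Z=79. Sn^4+ < Pb^4+ (same group, 1 shell fewer); Pb^4+ < Tl^3+ (isoelectronic, higher Z=82 is smaller); Tl^3+ < Hg^2+ (isoelectronic, higher Z=81 is smaller); Hg^2+ < Au^+ (both 78 e⁻, Z=80>79).
That gives Sn^4+ < Pb^4+ < Tl^3+ < Hg^2+ < Au^+. From the largest end, number 2 is Hg^2+.

Hg^2+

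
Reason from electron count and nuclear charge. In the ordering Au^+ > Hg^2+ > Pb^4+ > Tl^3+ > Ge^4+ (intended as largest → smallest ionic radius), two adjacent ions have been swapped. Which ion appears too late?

The pair Pb^4+, Tl^3+ is the wrong way round — Pb^4+ and Tl^3+ share 78 electrons; the higher nuclear charge on Pb (Z=82) contracts it more, so Pb^4+ < Tl^3+. All other adjacent pairs agree with periodic trends, so Tl^3+ is the misplaced ion.

Tl^3+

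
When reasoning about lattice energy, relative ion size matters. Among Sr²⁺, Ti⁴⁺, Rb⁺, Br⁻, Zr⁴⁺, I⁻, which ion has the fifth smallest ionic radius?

Br⁻

Ti⁴⁺: 18 e⁻, Z=22, Zr⁴⁺: 36 e⁻, Z=40, Sr²⁺: 36 e⁻, Z=38, Rb⁺: 36 e⁻, Z=37, Br⁻: 36 e⁻, Z=35, I⁻: 54 e⁻, Z=53. Ti⁴⁺ < Zr⁴⁺ (same group, 1 shell fewer); Zr⁴⁺ < Sr²⁺ (both 36 e⁻, Z=40>38); Sr²⁺ < Rb⁺ (isoelectronic, higher Z=38 is smaller); Rb⁺ < Br⁻ (both 36 e⁻, Z=37>35); Br⁻ < I⁻ (same group, period 4 vs 5).
So the order is Ti⁴⁺ < Zr⁴⁺ < Sr²⁺ < Rb⁺ < Br⁻ < I⁻; the 5th-smallest ion is Br⁻.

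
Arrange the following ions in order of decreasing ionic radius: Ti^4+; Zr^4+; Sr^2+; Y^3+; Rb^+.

Rb^+ > Sr^2+ > Y^3+ > Zr^4+ > Ti^4+

Work out protons and electrons: Ti^4+ has 18 e⁻ (Z=22), Zr^4+ has 36 e⁻ (Z=40), Y^3+ has 36 e⁻ (Z=39), Sr^2+ has 36 e⁻ (Z=38), Rb^+ has 36 e⁻ (Z=37). Ti^4+ < Zr^4+ (same group, period 4 vs 5); Zr^4+ < Y^3+ (isoelectronic, higher Z=40 is smaller); Y^3+ < Sr^2+ (isoelectronic, higher Z=39 is smaller); Sr^2+ < Rb^+ (both 36 e⁻, Z=38>37).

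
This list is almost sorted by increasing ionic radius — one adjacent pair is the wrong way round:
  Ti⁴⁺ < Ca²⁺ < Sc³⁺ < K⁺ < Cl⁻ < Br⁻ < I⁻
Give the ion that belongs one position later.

Scanning neighbour by neighbour, only Ca²⁺/Sc³⁺ violates a trend: they are isoelectronic (18 e⁻) and Sc has more protons than Ca (21 vs 20), making Sc³⁺ smaller. That makes Ca²⁺ the one sitting a position early relative to where it belongs.

Ca²⁺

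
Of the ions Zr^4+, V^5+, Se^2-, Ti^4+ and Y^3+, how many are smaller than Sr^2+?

4

V^5+ (Z=23, 18 e⁻), Ti^4+ (Z=22, 18 e⁻), Zr^4+ (Z=40, 36 e⁻), Y^3+ (Z=39, 36 e⁻), Sr^2+ (Z=38, 36 e⁻), Se^2- (Z=34, 36 e⁻). V^5+ < Ti^4+ (isoelectronic, higher Z=23 is smaller); Ti^4+ < Zr^4+ (same group, 1 shell fewer); Zr^4+ < Y^3+ (both 36 e⁻, Z=40>39); Y^3+ < Sr^2+ (isoelectronic, higher Z=39 is smaller); Sr^2+ < Se^2- (both 36 e⁻, Z=38>34).
Overall: V^5+ < Ti^4+ < Zr^4+ < Y^3+ < Sr^2+ < Se^2-. Sr^2+ has 4 below it and 1 above. So 4 are smaller.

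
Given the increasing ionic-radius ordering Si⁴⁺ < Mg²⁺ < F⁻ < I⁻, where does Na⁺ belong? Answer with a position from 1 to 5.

3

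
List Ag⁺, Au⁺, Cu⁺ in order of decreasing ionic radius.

All are in the same group with charge +1. Radius grows down the group as n (the outermost shell) increases.

Au⁺ > Ag⁺ > Cu⁺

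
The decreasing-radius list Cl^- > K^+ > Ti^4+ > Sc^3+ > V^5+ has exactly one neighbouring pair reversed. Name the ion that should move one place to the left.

The pair Ti^4+, Sc^3+ is the wrong way round — they are isoelectronic (18 e⁻) and Ti has more protons than Sc (22 vs 21), making Ti^4+ smaller. All other adjacent pairs agree with periodic trends, so Sc^3+ is the misplaced ion.

Sc^3+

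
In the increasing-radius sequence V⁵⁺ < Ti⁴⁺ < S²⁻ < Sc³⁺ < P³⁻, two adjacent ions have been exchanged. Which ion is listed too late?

Check each adjacent pair. S²⁻ and Sc³⁺ are reversed: Sc³⁺ and S²⁻ share 18 electrons; the higher nuclear charge on Sc (Z=21) contracts it more, so Sc³⁺ < S²⁻. No other neighbouring pair contradicts the periodic trends, so Sc³⁺ is the ion listed too late.

Sc³⁺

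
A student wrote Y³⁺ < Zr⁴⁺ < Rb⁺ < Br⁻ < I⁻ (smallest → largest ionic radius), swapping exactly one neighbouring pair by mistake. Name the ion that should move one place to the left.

Zr⁴⁺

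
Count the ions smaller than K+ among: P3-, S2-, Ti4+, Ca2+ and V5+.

Each ion has 18 electrons. The ranking follows nuclear charge in reverse — greater Z gives a smaller radius. V5+ (Z=23), Ti4+ (Z=22), Ca2+ (Z=20), K+ (Z=19), S2- (Z=16), P3- (Z=15).
Ordering all of them (including K+) by radius gives V5+ < Ti4+ < Ca2+ < K+ < S2- < P3-. So 3 are smaller.

3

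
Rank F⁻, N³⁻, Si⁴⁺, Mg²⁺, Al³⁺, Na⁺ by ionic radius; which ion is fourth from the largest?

Mg²⁺

Each ion has 10 electrons. The ranking follows nuclear charge in reverse — greater Z gives a smaller radius. Si⁴⁺ (Z=14), Al³⁺ (Z=13), Mg²⁺ (Z=12), Na⁺ (Z=11), F⁻ (Z=9), N³⁻ (Z=7).
That gives Si⁴⁺ < Al³⁺ < Mg²⁺ < Na⁺ < F⁻ < N³⁻. From the largest end, number 4 is Mg²⁺.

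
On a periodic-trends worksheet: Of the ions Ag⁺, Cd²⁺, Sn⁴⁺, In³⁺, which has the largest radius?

Ag⁺

Each ion has 46 electrons. The ranking follows nuclear charge in reverse — greater Z gives a smaller radius. Sn⁴⁺ (Z=50), In³⁺ (Z=49), Cd²⁺ (Z=48), Ag⁺ (Z=47).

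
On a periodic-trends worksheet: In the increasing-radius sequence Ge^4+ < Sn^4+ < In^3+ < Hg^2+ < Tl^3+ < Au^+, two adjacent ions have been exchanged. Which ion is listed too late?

Check each adjacent pair. Hg^2+ and Tl^3+ are reversed: they are isoelectronic (78 e⁻) and Tl has more protons than Hg (81 vs 80), making Tl^3+ smaller. No other neighbouring pair contradicts the periodic trends, so Tl^3+ is the ion listed too late.

Tl^3+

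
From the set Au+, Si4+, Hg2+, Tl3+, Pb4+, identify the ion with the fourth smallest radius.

Hg2+

Work out protons and electrons: Si4+: 10 e⁻, Z=14, Pb4+: 78 e⁻, Z=82, Tl3+: 78 e⁻, Z=81, Hg2+: 78 e⁻, Z=80, Au+: 78 e⁻, Z=79. Si4+ < Pb4+ (same group, 3 shells fewer); Pb4+ < Tl3+ (isoelectronic, higher Z=82 is smaller); Tl3+ < Hg2+ (isoelectronic, higher Z=81 is smaller); Hg2+ < Au+ (both 78 e⁻, Z=80>79).
Ordering: Si4+ < Pb4+ < Tl3+ < Hg2+ < Au+. The fourth smallest is Hg2+.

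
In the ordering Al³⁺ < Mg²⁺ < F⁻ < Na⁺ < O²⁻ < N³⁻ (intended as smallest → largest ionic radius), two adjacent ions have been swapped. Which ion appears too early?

F⁻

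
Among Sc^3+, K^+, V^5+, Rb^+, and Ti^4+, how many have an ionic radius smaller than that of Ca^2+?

3

Electron counts and nuclear charges: V^5+: 18 e⁻, Z=23, Ti^4+: 18 e⁻, Z=22, Sc^3+: 18 e⁻, Z=21, Ca^2+: 18 e⁻, Z=20, K^+: 18 e⁻, Z=19, Rb^+: 36 e⁻, Z=37. V^5+ < Ti^4+ (isoelectronic, higher Z=23 is smaller); Ti^4+ < Sc^3+ (isoelectronic, higher Z=22 is smaller); Sc^3+ < Ca^2+ (isoelectronic, higher Z=21 is smaller); Ca^2+ < K^+ (both 18 e⁻, Z=20>19); K^+ < Rb^+ (same group, period 4 vs 5).
Ordering all of them (including Ca^2+) by radius gives V^5+ < Ti^4+ < Sc^3+ < Ca^2+ < K^+ < Rb^+. That's 3.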